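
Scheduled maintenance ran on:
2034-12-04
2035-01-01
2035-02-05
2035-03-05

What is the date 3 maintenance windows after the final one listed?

2035-06-04

These are Mondays at 28- or 35-day spacing (28, 35, 28).
The pattern: 1st Monday of the month.
1st Monday of April 2035: 2035-04-02.
May 2035 — 1st Monday is 2035-05-07.
1st Monday of June 2035: 2035-06-04.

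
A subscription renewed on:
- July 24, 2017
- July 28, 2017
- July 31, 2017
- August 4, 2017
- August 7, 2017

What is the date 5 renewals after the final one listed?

August 25, 2017

Every event lands on a Monday or Friday (gaps cycle 4, 3, 4, 3).
So the schedule is: every Monday and Friday.
Next Friday: August 11, 2017.
The following Monday is August 14, 2017.
Next Friday: August 18, 2017.
Next Monday: August 21, 2017.
Next Friday: August 25, 2017.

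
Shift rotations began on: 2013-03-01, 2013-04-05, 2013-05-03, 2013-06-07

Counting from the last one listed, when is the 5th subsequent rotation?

All dates are Fridays, 35, 28, 35 days apart.
Specifically, the 1st Friday of each month.
July 2013 — 1st Friday is 2013-07-05.
1st Friday of August 2013: 2013-08-02.
September 2013 — 1st Friday is 2013-09-06.
October 2013 — 1st Friday is 2013-10-04.
1st Friday of November 2013: 2013-11-01.

2013-11-01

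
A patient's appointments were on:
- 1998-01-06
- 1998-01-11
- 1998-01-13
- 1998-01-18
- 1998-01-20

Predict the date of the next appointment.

Every event lands on a Tuesday or Sunday (gaps cycle 5, 2, 5, 2).
So the schedule is: every Tuesday and Sunday.
The following Sunday is 1998-01-25.

1998-01-25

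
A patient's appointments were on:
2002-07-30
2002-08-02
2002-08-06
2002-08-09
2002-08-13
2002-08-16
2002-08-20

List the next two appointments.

Gaps: 3, 4, 3, 4, 3, 4 days — not constant, but cyclic with period 2.
The events fall on every Tuesday and Friday.
The following Friday is 2002-08-23.
The following Tuesday is 2002-08-27.

2002-08-23, 2002-08-27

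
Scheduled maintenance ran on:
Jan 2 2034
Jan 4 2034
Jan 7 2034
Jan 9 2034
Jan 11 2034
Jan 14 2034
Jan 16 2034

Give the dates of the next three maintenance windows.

Jan 18 2034, Jan 21 2034, Jan 23 2034

The gap pattern 2, 3, 2, 2, 3, 2 repeats every 3 events.
These are the Mondays, Wednesdays and Saturdays of each week.
Next Wednesday: Jan 18 2034.
The following Saturday is Jan 21 2034.
The following Monday is Jan 23 2034.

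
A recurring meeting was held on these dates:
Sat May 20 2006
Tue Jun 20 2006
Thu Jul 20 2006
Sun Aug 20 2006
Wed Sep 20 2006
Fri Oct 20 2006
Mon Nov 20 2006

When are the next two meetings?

Wed Dec 20 2006, Sat Jan 20 2007

Each date is the 20th; the gaps (31, 30, 31, 31, 30, 31) track the month lengths.
The rule is the 20th of each month.
December 2006: Wed Dec 20 2006.
Next: January 2007 → Sat Jan 20 2007.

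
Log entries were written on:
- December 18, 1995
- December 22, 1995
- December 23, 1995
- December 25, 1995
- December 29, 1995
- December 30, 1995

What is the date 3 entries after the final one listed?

January 6, 1996

The gap pattern 4, 1, 2, 4, 1 repeats every 3 events.
These are the Mondays, Fridays and Saturdays of each week.
The following Monday is January 1, 1996.
The following Friday is January 5, 1996.
The following Saturday is January 6, 1996.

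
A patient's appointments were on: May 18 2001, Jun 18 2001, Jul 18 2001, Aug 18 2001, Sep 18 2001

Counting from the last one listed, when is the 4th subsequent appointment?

Gaps: 31, 30, 31, 31 days — not constant. Every event is on the 18th of the month.
Pattern: the 18th of each month.
Next: October 2001 → Oct 18 2001.
Next: November 2001 → Nov 18 2001.
Next: December 2001 → Dec 18 2001.
Next: January 2002 → Jan 18 2002.

Jan 18 2002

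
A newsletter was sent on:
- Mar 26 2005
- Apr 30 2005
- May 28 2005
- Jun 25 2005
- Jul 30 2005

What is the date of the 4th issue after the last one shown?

Nov 26 2005

All Saturdays; the gaps (35, 28, 28, 35) vary with month length.
This is the last Saturday of each month.
Last Saturday of August 2005: Aug 27 2005.
September 2005 ends with Saturday Sep 24 2005.
Last Saturday of October 2005: Oct 29 2005.
November 2005 ends with Saturday Nov 26 2005.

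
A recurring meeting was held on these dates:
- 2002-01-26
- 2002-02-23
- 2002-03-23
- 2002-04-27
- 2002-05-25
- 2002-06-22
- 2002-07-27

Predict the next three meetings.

Gaps: 28, 28, 35, 28, 28, 35 days — a mix of 28 and 35. Every date is a Saturday.
Each is the 4th Saturday of its month.
August 2002 — 4th Saturday is 2002-08-24.
September 2002 — 4th Saturday is 2002-09-28.
4th Saturday of October 2002: 2002-10-26.

2002-08-24, 2002-09-28, 2002-10-26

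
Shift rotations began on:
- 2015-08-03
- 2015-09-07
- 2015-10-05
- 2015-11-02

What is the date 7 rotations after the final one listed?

2016-06-06

All dates are Mondays, 35, 28, 28 days apart.
Specifically, the 1st Monday of each month.
1st Monday of December 2015: 2015-12-07.
January 2016 — 1st Monday is 2016-01-04.
February 2016 — 1st Monday is 2016-02-01.
1st Monday of March 2016: 2016-03-07.
April 2016 — 1st Monday is 2016-04-04.
1st Monday of May 2016: 2016-05-02.
June 2016 — 1st Monday is 2016-06-06.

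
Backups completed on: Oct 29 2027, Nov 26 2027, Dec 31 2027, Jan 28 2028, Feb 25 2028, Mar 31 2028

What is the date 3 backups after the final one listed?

Every date is a Friday; gaps 28, 35, 28, 28, 35 days.
Each is the last Friday of its month (at least one falls on the 29th or later, ruling out '4th Friday').
Last Friday of April 2028: Apr 28 2028.
May 2028 ends with Friday May 26 2028.
Last Friday of June 2028: Jun 30 2028.

Jun 30 2028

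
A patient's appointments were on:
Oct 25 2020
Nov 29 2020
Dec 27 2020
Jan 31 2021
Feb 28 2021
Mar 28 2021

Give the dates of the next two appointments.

Apr 25 2021, May 30 2021

All Sundays; the gaps (35, 28, 35, 28, 28) vary with month length.
This is the last Sunday of each month.
Last Sunday of April 2021: Apr 25 2021.
Last Sunday of May 2021: May 30 2021.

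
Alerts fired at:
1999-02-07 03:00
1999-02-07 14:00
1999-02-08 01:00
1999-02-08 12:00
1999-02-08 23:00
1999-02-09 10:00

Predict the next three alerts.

The interval is a steady 11 hours (11, 11, 11, 11, 11).
1999-02-09 10:00 + 11 h = 1999-02-09 21:00.
1999-02-09 21:00 + 11 h = 1999-02-10 08:00.
1999-02-10 08:00 + 11 h = 1999-02-10 19:00.

1999-02-09 21:00, 1999-02-10 08:00, 1999-02-10 19:00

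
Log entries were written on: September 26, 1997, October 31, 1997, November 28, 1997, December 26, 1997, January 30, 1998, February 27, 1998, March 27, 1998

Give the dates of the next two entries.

April 24, 1998; May 29, 1998

All Fridays; the gaps (35, 28, 28, 35, 28, 28) vary with month length.
This is the last Friday of each month.
Last Friday of April 1998: April 24, 1998.
Last Friday of May 1998: May 29, 1998.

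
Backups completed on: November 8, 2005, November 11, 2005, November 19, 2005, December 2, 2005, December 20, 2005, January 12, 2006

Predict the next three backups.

Gaps: 3, 8, 13, 18, 23 days — each gap is 5 larger than the previous one.
Next gap: 28 days. January 12, 2006 + 28 days = February 9, 2006.
Next gap: 33 days. February 9, 2006 + 33 days = March 14, 2006.
Next gap: 38 days. March 14, 2006 + 38 days = April 21, 2006.

February 9, 2006; March 14, 2006; April 21, 2006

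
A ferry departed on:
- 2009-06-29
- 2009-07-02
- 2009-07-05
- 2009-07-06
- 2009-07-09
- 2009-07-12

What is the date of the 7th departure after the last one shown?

2009-07-27

Every event lands on a Monday or Thursday or Sunday (gaps cycle 3, 3, 1, 3, 3).
So the schedule is: every Monday, Thursday and Sunday.
The following Monday is 2009-07-13.
The following Thursday is 2009-07-16.
Next Sunday: 2009-07-19.
Next Monday: 2009-07-20.
Next Thursday: 2009-07-23.
The following Sunday is 2009-07-26.
Next Monday: 2009-07-27.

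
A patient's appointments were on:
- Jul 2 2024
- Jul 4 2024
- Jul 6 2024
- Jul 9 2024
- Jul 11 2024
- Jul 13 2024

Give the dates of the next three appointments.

Jul 16 2024, Jul 18 2024, Jul 20 2024

The gap pattern 2, 2, 3, 2, 2 repeats every 3 events.
These are the Tuesdays, Thursdays and Saturdays of each week.
The following Tuesday is Jul 16 2024.
Next Thursday: Jul 18 2024.
The following Saturday is Jul 20 2024.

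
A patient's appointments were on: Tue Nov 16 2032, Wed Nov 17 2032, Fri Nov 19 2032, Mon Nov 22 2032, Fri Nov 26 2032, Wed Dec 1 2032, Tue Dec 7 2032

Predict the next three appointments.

Tue Dec 14 2032, Wed Dec 22 2032, Fri Dec 31 2032

The spacing grows by 1 each time: 1, 2, 3, 4, 5, 6 days.
Next gap: 7 days. Tue Dec 7 2032 + 7 days = Tue Dec 14 2032.
Next gap: 8 days. Tue Dec 14 2032 + 8 days = Wed Dec 22 2032.
Next gap: 9 days. Wed Dec 22 2032 + 9 days = Fri Dec 31 2032.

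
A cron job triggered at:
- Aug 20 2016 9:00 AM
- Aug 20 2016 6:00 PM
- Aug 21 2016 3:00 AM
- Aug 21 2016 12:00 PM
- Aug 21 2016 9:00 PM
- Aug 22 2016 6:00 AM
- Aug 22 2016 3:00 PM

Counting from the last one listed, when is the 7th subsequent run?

Gaps: 9, 9, 9, 9, 9, 9 hours — each event is 9 hours after the previous one.
Aug 22 2016 3:00 PM + 9 h = Aug 23 2016 12:00 AM.
Aug 23 2016 12:00 AM + 9 h = Aug 23 2016 9:00 AM.
Aug 23 2016 9:00 AM + 9 h = Aug 23 2016 6:00 PM.
Aug 23 2016 6:00 PM + 9 h = Aug 24 2016 3:00 AM.
Aug 24 2016 3:00 AM + 9 h = Aug 24 2016 12:00 PM.
Aug 24 2016 12:00 PM + 9 h = Aug 24 2016 9:00 PM.
Aug 24 2016 9:00 PM + 9 h = Aug 25 2016 6:00 AM.

Aug 25 2016 6:00 AM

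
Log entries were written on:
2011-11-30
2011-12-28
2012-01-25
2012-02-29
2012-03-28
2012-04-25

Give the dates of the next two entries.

2012-05-30, 2012-06-27

All Wednesdays; the gaps (28, 28, 35, 28, 28) vary with month length.
This is the last Wednesday of each month.
Last Wednesday of May 2012: 2012-05-30.
June 2012 ends with Wednesday 2012-06-27.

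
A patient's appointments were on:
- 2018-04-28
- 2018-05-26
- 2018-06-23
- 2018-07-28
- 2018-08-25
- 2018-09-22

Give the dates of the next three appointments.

These are Saturdays at 28- or 35-day spacing (28, 28, 35, 28, 28).
The pattern: 4th Saturday of the month.
October 2018 — 4th Saturday is 2018-10-27.
November 2018 — 4th Saturday is 2018-11-24.
December 2018 — 4th Saturday is 2018-12-22.

2018-10-27, 2018-11-24, 2018-12-22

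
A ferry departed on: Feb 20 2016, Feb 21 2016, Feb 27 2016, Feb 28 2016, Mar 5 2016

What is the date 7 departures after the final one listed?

Mar 27 2016

Every event lands on a Saturday or Sunday (gaps cycle 1, 6, 1, 6).
So the schedule is: every Saturday and Sunday.
Next Sunday: Mar 6 2016.
Next Saturday: Mar 12 2016.
Next Sunday: Mar 13 2016.
Next Saturday: Mar 19 2016.
Next Sunday: Mar 20 2016.
Next Saturday: Mar 26 2016.
Next Sunday: Mar 27 2016.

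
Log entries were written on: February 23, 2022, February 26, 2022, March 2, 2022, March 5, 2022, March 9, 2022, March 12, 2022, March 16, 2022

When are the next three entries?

March 19, 2022; March 23, 2022; March 26, 2022

Every event lands on a Wednesday or Saturday (gaps cycle 3, 4, 3, 4, 3, 4).
So the schedule is: every Wednesday and Saturday.
The following Saturday is March 19, 2022.
Next Wednesday: March 23, 2022.
The following Saturday is March 26, 2022.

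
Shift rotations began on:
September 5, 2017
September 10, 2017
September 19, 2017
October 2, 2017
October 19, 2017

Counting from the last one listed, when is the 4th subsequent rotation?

February 4, 2018

The spacing grows by 4 each time: 5, 9, 13, 17 days.
Next gap: 21 days. October 19, 2017 + 21 days = November 9, 2017.
Next gap: 25 days. November 9, 2017 + 25 days = December 4, 2017.
Next gap: 29 days. December 4, 2017 + 29 days = January 2, 2018.
Next gap: 33 days. January 2, 2018 + 33 days = February 4, 2018.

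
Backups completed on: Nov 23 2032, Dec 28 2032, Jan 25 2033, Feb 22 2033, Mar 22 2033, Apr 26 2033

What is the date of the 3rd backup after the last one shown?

Jul 26 2033

All dates are Tuesdays, 35, 28, 28, 28, 35 days apart.
Specifically, the 4th Tuesday of each month.
4th Tuesday of May 2033: May 24 2033.
4th Tuesday of June 2033: Jun 28 2033.
4th Tuesday of July 2033: Jul 26 2033.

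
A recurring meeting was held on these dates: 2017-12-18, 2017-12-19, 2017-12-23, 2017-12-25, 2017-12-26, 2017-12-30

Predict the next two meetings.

The gap pattern 1, 4, 2, 1, 4 repeats every 3 events.
These are the Mondays, Tuesdays and Saturdays of each week.
The following Monday is 2018-01-01.
The following Tuesday is 2018-01-02.

2018-01-01, 2018-01-02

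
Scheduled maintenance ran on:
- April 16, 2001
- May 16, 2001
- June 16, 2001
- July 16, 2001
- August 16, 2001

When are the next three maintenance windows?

September 16, 2001; October 16, 2001; November 16, 2001

The day-of-month is always 16 (30, 31, 30, 31 days between events).
So this recurs on the 16th of each month.
September 2001: September 16, 2001.
Next: October 2001 → October 16, 2001.
Next: November 2001 → November 16, 2001.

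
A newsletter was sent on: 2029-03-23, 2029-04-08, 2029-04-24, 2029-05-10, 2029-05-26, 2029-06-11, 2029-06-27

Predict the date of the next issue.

2029-07-13

Every event comes 16 days after the last (16, 16, 16, 16, 16, 16).
2029-06-27 + 16 days = 2029-07-13.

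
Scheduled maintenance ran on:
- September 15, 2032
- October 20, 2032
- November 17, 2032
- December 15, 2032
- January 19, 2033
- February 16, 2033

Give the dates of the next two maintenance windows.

March 16, 2033; April 20, 2033

These are Wednesdays at 28- or 35-day spacing (35, 28, 28, 35, 28).
The pattern: 3rd Wednesday of the month.
March 2033 — 3rd Wednesday is March 16, 2033.
April 2033 — 3rd Wednesday is April 20, 2033.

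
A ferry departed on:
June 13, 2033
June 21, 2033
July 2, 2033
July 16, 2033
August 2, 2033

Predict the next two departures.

Intervals are 8, 11, 14, 17 days — an arithmetic progression with common difference 3.
Next gap: 20 days. August 2, 2033 + 20 days = August 22, 2033.
Next gap: 23 days. August 22, 2033 + 23 days = September 14, 2033.

August 22, 2033; September 14, 2033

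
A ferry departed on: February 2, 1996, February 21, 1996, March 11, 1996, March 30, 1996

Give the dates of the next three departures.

Every event comes 19 days after the last (19, 19, 19).
March 30, 1996 + 19 days = April 18, 1996.
April 18, 1996 + 19 days = May 7, 1996.
May 7, 1996 + 19 days = May 26, 1996.

April 18, 1996; May 7, 1996; May 26, 1996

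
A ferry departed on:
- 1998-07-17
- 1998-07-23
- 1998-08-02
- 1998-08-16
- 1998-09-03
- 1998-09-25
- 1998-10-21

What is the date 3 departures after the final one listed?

1999-01-31

The spacing grows by 4 each time: 6, 10, 14, 18, 22, 26 days.
Next gap: 30 days. 1998-10-21 + 30 days = 1998-11-20.
Next gap: 34 days. 1998-11-20 + 34 days = 1998-12-24.
Next gap: 38 days. 1998-12-24 + 38 days = 1999-01-31.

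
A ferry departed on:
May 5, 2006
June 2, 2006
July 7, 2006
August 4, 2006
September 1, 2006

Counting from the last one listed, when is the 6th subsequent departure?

March 2, 2007

Gaps: 28, 35, 28, 28 days — a mix of 28 and 35. Every date is a Friday.
Each is the 1st Friday of its month.
1st Friday of October 2006: October 6, 2006.
November 2006 — 1st Friday is November 3, 2006.
1st Friday of December 2006: December 1, 2006.
January 2007 — 1st Friday is January 5, 2007.
1st Friday of February 2007: February 2, 2007.
1st Friday of March 2007: March 2, 2007.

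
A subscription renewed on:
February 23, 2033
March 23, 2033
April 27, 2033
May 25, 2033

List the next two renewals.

Gaps: 28, 35, 28 days — a mix of 28 and 35. Every date is a Wednesday.
Each is the 4th Wednesday of its month.
June 2033 — 4th Wednesday is June 22, 2033.
July 2033 — 4th Wednesday is July 27, 2033.

June 22, 2033; July 27, 2033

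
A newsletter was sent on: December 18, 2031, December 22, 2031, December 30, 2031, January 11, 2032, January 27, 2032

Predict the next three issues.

Gaps: 4, 8, 12, 16 days — each gap is 4 larger than the previous one.
Next gap: 20 days. January 27, 2032 + 20 days = February 16, 2032.
Next gap: 24 days. February 16, 2032 + 24 days = March 11, 2032.
Next gap: 28 days. March 11, 2032 + 28 days = April 8, 2032.

February 16, 2032; March 11, 2032; April 8, 2032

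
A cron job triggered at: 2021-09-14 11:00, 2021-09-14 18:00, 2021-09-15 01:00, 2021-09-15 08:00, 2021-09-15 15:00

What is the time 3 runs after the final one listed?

2021-09-16 12:00

Spacing: 7, 7, 7, 7 h — constant 7 h.
2021-09-15 15:00 + 7 h = 2021-09-15 22:00.
2021-09-15 22:00 + 7 h = 2021-09-16 05:00.
2021-09-16 05:00 + 7 h = 2021-09-16 12:00.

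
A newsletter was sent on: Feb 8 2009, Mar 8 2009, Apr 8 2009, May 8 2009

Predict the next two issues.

Gaps: 28, 31, 30 days — not constant. Every event is on the 8th of the month.
Pattern: the 8th of each month.
Next: June 2009 → Jun 8 2009.
Next: July 2009 → Jul 8 2009.

Jun 8 2009, Jul 8 2009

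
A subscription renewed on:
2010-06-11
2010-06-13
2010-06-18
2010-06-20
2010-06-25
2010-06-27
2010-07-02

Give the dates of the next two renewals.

The gap pattern 2, 5, 2, 5, 2, 5 repeats every 2 events.
These are the Fridays and Sundays of each week.
Next Sunday: 2010-07-04.
The following Friday is 2010-07-09.

2010-07-04, 2010-07-09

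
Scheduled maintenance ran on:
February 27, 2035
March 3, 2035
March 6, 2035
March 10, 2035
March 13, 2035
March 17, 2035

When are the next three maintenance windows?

Gaps: 4, 3, 4, 3, 4 days — not constant, but cyclic with period 2.
The events fall on every Tuesday and Saturday.
The following Tuesday is March 20, 2035.
The following Saturday is March 24, 2035.
Next Tuesday: March 27, 2035.

March 20, 2035; March 24, 2035; March 27, 2035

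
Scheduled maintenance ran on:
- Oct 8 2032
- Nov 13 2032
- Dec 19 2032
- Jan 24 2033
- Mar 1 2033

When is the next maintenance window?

Apr 6 2033

The spacing is 36, 36, 36, 36 days — always 36 days.
Mar 1 2033 + 36 days = Apr 6 2033.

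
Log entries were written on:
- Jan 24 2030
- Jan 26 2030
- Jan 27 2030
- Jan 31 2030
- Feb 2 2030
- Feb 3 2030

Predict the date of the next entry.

Feb 7 2030

Every event lands on a Thursday or Saturday or Sunday (gaps cycle 2, 1, 4, 2, 1).
So the schedule is: every Thursday, Saturday and Sunday.
The following Thursday is Feb 7 2030.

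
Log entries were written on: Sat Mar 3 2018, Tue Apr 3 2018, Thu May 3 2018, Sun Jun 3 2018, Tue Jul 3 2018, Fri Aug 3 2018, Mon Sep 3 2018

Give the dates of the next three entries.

Wed Oct 3 2018, Sat Nov 3 2018, Mon Dec 3 2018

The day-of-month is always 3 (31, 30, 31, 30, 31, 31 days between events).
So this recurs on the 3rd of each month.
October 2018: Wed Oct 3 2018.
Next: November 2018 → Sat Nov 3 2018.
Next: December 2018 → Mon Dec 3 2018.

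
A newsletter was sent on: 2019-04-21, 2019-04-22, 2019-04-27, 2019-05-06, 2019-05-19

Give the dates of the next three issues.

2019-06-05, 2019-06-26, 2019-07-21

The spacing grows by 4 each time: 1, 5, 9, 13 days.
Next gap: 17 days. 2019-05-19 + 17 days = 2019-06-05.
Next gap: 21 days. 2019-06-05 + 21 days = 2019-06-26.
Next gap: 25 days. 2019-06-26 + 25 days = 2019-07-21.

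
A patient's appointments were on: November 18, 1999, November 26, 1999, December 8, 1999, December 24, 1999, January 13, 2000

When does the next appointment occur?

February 6, 2000

Intervals are 8, 12, 16, 20 days — an arithmetic progression with common difference 4.
Next gap: 24 days. January 13, 2000 + 24 days = February 6, 2000.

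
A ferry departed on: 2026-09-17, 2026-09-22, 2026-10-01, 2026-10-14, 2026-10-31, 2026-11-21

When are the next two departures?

Gaps: 5, 9, 13, 17, 21 days — each gap is 4 larger than the previous one.
Next gap: 25 days. 2026-11-21 + 25 days = 2026-12-16.
Next gap: 29 days. 2026-12-16 + 29 days = 2027-01-14.

2026-12-16, 2027-01-14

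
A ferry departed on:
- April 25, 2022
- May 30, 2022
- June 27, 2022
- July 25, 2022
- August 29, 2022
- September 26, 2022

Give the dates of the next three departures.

October 31, 2022; November 28, 2022; December 26, 2022

These are Mondays with 35, 28, 28, 35, 28-day gaps.
Each is the final Monday of its month — May 30, 2022 is past the 28th, so '4th Monday' doesn't fit.
Last Monday of October 2022: October 31, 2022.
Last Monday of November 2022: November 28, 2022.
December 2022 ends with Monday December 26, 2022.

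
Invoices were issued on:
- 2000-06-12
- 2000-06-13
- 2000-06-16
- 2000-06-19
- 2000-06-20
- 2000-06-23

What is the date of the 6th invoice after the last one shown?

2000-07-07

The gap pattern 1, 3, 3, 1, 3 repeats every 3 events.
These are the Mondays, Tuesdays and Fridays of each week.
Next Monday: 2000-06-26.
The following Tuesday is 2000-06-27.
The following Friday is 2000-06-30.
Next Monday: 2000-07-03.
Next Tuesday: 2000-07-04.
Next Friday: 2000-07-07.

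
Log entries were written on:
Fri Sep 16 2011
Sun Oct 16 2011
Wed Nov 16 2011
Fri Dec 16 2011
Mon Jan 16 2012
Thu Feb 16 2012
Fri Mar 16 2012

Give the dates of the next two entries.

The day-of-month is always 16 (30, 31, 30, 31, 31, 29 days between events).
So this recurs on the 16th of each month.
April 2012: Mon Apr 16 2012.
Next: May 2012 → Wed May 16 2012.

Mon Apr 16 2012, Wed May 16 2012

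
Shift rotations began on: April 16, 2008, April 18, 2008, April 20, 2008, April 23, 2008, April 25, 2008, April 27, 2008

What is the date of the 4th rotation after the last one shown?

May 7, 2008

The gap pattern 2, 2, 3, 2, 2 repeats every 3 events.
These are the Wednesdays, Fridays and Sundays of each week.
Next Wednesday: April 30, 2008.
Next Friday: May 2, 2008.
Next Sunday: May 4, 2008.
Next Wednesday: May 7, 2008.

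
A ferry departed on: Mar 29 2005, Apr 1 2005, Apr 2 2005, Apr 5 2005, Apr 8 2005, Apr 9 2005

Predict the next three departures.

The gap pattern 3, 1, 3, 3, 1 repeats every 3 events.
These are the Tuesdays, Fridays and Saturdays of each week.
Next Tuesday: Apr 12 2005.
Next Friday: Apr 15 2005.
The following Saturday is Apr 16 2005.

Apr 12 2005, Apr 15 2005, Apr 16 2005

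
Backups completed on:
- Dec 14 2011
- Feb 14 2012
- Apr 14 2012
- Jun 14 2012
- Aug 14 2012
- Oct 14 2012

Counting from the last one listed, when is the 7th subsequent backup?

Dec 14 2013

Gaps: 62, 60, 61, 61, 61 days — not constant. Every event is on the 14th of the month.
Pattern: the 14th of every 2 months.
December 2012: Dec 14 2012.
February 2013: Feb 14 2013.
April 2013: Apr 14 2013.
Next: June 2013 → Jun 14 2013.
Next: August 2013 → Aug 14 2013.
Next: October 2013 → Oct 14 2013.
December 2013: Dec 14 2013.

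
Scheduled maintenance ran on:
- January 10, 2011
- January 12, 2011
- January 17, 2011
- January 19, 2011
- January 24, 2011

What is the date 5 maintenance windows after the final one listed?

February 9, 2011

Every event lands on a Monday or Wednesday (gaps cycle 2, 5, 2, 5).
So the schedule is: every Monday and Wednesday.
Next Wednesday: January 26, 2011.
Next Monday: January 31, 2011.
Next Wednesday: February 2, 2011.
The following Monday is February 7, 2011.
The following Wednesday is February 9, 2011.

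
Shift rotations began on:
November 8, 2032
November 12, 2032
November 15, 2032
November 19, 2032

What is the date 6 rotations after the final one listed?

December 10, 2032

The gap pattern 4, 3, 4 repeats every 2 events.
These are the Mondays and Fridays of each week.
The following Monday is November 22, 2032.
Next Friday: November 26, 2032.
Next Monday: November 29, 2032.
The following Friday is December 3, 2032.
Next Monday: December 6, 2032.
Next Friday: December 10, 2032.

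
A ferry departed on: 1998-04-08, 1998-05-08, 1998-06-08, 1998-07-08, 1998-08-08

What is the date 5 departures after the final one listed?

Gaps: 30, 31, 30, 31 days — not constant. Every event is on the 8th of the month.
Pattern: the 8th of each month.
Next: September 1998 → 1998-09-08.
Next: October 1998 → 1998-10-08.
November 1998: 1998-11-08.
December 1998: 1998-12-08.
Next: January 1999 → 1999-01-08.

1999-01-08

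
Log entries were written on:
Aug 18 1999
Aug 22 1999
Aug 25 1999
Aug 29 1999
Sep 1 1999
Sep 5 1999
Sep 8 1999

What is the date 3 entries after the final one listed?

The gap pattern 4, 3, 4, 3, 4, 3 repeats every 2 events.
These are the Wednesdays and Sundays of each week.
The following Sunday is Sep 12 1999.
The following Wednesday is Sep 15 1999.
The following Sunday is Sep 19 1999.

Sep 19 1999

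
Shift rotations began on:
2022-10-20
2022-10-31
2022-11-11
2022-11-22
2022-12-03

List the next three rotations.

Gaps between consecutive events: 11, 11, 11, 11 days — a constant 11-day interval.
2022-12-03 + 11 days = 2022-12-14.
2022-12-14 + 11 days = 2022-12-25.
2022-12-25 + 11 days = 2023-01-05.

2022-12-14, 2022-12-25, 2023-01-05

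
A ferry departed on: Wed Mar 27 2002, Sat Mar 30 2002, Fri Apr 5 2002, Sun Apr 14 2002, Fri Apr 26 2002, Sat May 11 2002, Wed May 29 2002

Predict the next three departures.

Wed Jun 19 2002, Sat Jul 13 2002, Fri Aug 9 2002

Gaps: 3, 6, 9, 12, 15, 18 days — each gap is 3 larger than the previous one.
Next gap: 21 days. Wed May 29 2002 + 21 days = Wed Jun 19 2002.
Next gap: 24 days. Wed Jun 19 2002 + 24 days = Sat Jul 13 2002.
Next gap: 27 days. Sat Jul 13 2002 + 27 days = Fri Aug 9 2002.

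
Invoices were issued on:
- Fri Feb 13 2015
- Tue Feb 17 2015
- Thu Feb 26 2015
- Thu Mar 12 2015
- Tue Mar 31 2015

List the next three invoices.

The spacing grows by 5 each time: 4, 9, 14, 19 days.
Next gap: 24 days. Tue Mar 31 2015 + 24 days = Fri Apr 24 2015.
Next gap: 29 days. Fri Apr 24 2015 + 29 days = Sat May 23 2015.
Next gap: 34 days. Sat May 23 2015 + 34 days = Fri Jun 26 2015.

Fri Apr 24 2015, Sat May 23 2015, Fri Jun 26 2015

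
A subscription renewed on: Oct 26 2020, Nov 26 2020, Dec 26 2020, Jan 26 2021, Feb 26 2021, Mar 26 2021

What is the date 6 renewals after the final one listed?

Sep 26 2021

Gaps: 31, 30, 31, 31, 28 days — not constant. Every event is on the 26th of the month.
Pattern: the 26th of each month.
Next: April 2021 → Apr 26 2021.
Next: May 2021 → May 26 2021.
Next: June 2021 → Jun 26 2021.
July 2021: Jul 26 2021.
August 2021: Aug 26 2021.
September 2021: Sep 26 2021.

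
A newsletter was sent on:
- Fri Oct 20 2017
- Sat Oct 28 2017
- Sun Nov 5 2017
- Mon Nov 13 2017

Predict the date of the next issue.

Every event comes 8 days after the last (8, 8, 8).
Mon Nov 13 2017 + 8 days = Tue Nov 21 2017.

Tue Nov 21 2017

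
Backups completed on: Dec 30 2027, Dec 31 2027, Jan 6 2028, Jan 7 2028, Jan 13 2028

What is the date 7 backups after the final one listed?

Feb 4 2028

Gaps: 1, 6, 1, 6 days — not constant, but cyclic with period 2.
The events fall on every Thursday and Friday.
The following Friday is Jan 14 2028.
Next Thursday: Jan 20 2028.
Next Friday: Jan 21 2028.
Next Thursday: Jan 27 2028.
The following Friday is Jan 28 2028.
The following Thursday is Feb 3 2028.
Next Friday: Feb 4 2028.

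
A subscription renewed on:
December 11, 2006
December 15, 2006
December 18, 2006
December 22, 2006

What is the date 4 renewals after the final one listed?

Every event lands on a Monday or Friday (gaps cycle 4, 3, 4).
So the schedule is: every Monday and Friday.
Next Monday: December 25, 2006.
The following Friday is December 29, 2006.
Next Monday: January 1, 2007.
Next Friday: January 5, 2007.

January 5, 2007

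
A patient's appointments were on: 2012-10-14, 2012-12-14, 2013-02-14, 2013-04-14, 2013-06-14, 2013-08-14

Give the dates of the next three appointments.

2013-10-14, 2013-12-14, 2014-02-14

Each date is the 14th; the gaps (61, 62, 59, 61, 61) track the month lengths.
The rule is the 14th of every 2 months.
Next: October 2013 → 2013-10-14.
December 2013: 2013-12-14.
Next: February 2014 → 2014-02-14.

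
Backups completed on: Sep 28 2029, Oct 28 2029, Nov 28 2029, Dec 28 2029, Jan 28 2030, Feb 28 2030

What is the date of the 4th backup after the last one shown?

Gaps: 30, 31, 30, 31, 31 days — not constant. Every event is on the 28th of the month.
Pattern: the 28th of each month.
Next: March 2030 → Mar 28 2030.
April 2030: Apr 28 2030.
May 2030: May 28 2030.
June 2030: Jun 28 2030.

Jun 28 2030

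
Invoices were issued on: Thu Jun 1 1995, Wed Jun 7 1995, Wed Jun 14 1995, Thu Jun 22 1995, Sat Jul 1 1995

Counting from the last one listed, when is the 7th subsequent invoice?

Sat Sep 30 1995

Gaps: 6, 7, 8, 9 days — each gap is 1 larger than the previous one.
Next gap: 10 days. Sat Jul 1 1995 + 10 days = Tue Jul 11 1995.
Next gap: 11 days. Tue Jul 11 1995 + 11 days = Sat Jul 22 1995.
Next gap: 12 days. Sat Jul 22 1995 + 12 days = Thu Aug 3 1995.
Next gap: 13 days. Thu Aug 3 1995 + 13 days = Wed Aug 16 1995.
Next gap: 14 days. Wed Aug 16 1995 + 14 days = Wed Aug 30 1995.
Next gap: 15 days. Wed Aug 30 1995 + 15 days = Thu Sep 14 1995.
Next gap: 16 days. Thu Sep 14 1995 + 16 days = Sat Sep 30 1995.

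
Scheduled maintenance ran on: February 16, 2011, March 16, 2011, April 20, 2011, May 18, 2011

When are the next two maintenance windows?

June 15, 2011; July 20, 2011

Gaps: 28, 35, 28 days — a mix of 28 and 35. Every date is a Wednesday.
Each is the 3rd Wednesday of its month.
3rd Wednesday of June 2011: June 15, 2011.
July 2011 — 3rd Wednesday is July 20, 2011.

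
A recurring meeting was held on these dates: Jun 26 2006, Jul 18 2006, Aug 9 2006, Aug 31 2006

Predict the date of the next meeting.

Sep 22 2006

The spacing is 22, 22, 22 days — always 22 days.
Aug 31 2006 + 22 days = Sep 22 2006.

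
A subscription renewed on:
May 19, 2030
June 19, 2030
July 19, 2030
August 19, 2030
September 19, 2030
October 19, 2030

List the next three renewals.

Gaps: 31, 30, 31, 31, 30 days — not constant. Every event is on the 19th of the month.
Pattern: the 19th of each month.
November 2030: November 19, 2030.
December 2030: December 19, 2030.
Next: January 2031 → January 19, 2031.

November 19, 2030; December 19, 2030; January 19, 2031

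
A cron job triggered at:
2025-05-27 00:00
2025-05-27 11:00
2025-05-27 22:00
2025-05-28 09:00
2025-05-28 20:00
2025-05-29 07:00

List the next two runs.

2025-05-29 18:00, 2025-05-30 05:00

The interval is a steady 11 hours (11, 11, 11, 11, 11).
2025-05-29 07:00 + 11 h = 2025-05-29 18:00.
2025-05-29 18:00 + 11 h = 2025-05-30 05:00.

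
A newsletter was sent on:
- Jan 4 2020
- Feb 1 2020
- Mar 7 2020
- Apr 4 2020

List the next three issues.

May 2 2020, Jun 6 2020, Jul 4 2020

All dates are Saturdays, 28, 35, 28 days apart.
Specifically, the 1st Saturday of each month.
May 2020 — 1st Saturday is May 2 2020.
June 2020 — 1st Saturday is Jun 6 2020.
July 2020 — 1st Saturday is Jul 4 2020.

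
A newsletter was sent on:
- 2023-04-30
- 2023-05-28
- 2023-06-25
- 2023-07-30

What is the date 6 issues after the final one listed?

2024-01-28

Every date is a Sunday; gaps 28, 28, 35 days.
Each is the last Sunday of its month (at least one falls on the 29th or later, ruling out '4th Sunday').
Last Sunday of August 2023: 2023-08-27.
September 2023 ends with Sunday 2023-09-24.
Last Sunday of October 2023: 2023-10-29.
November 2023 ends with Sunday 2023-11-26.
December 2023 ends with Sunday 2023-12-31.
Last Sunday of January 2024: 2024-01-28.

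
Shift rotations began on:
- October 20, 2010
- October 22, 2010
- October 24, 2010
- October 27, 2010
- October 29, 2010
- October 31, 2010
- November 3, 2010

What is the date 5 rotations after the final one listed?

November 14, 2010

Every event lands on a Wednesday or Friday or Sunday (gaps cycle 2, 2, 3, 2, 2, 3).
So the schedule is: every Wednesday, Friday and Sunday.
Next Friday: November 5, 2010.
Next Sunday: November 7, 2010.
Next Wednesday: November 10, 2010.
The following Friday is November 12, 2010.
The following Sunday is November 14, 2010.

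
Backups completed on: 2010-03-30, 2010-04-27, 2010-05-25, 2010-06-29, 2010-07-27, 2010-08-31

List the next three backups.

2010-09-28, 2010-10-26, 2010-11-30

All Tuesdays; the gaps (28, 28, 35, 28, 35) vary with month length.
This is the last Tuesday of each month.
September 2010 ends with Tuesday 2010-09-28.
Last Tuesday of October 2010: 2010-10-26.
November 2010 ends with Tuesday 2010-11-30.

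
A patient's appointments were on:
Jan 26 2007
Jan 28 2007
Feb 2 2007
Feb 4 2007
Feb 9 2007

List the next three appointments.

Feb 11 2007, Feb 16 2007, Feb 18 2007

Every event lands on a Friday or Sunday (gaps cycle 2, 5, 2, 5).
So the schedule is: every Friday and Sunday.
Next Sunday: Feb 11 2007.
The following Friday is Feb 16 2007.
Next Sunday: Feb 18 2007.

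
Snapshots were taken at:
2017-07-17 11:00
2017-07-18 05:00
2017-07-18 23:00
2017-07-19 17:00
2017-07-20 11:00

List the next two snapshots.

2017-07-21 05:00, 2017-07-21 23:00

Gaps: 18, 18, 18, 18 hours — each event is 18 hours after the previous one.
2017-07-20 11:00 + 18 h = 2017-07-21 05:00.
2017-07-21 05:00 + 18 h = 2017-07-21 23:00.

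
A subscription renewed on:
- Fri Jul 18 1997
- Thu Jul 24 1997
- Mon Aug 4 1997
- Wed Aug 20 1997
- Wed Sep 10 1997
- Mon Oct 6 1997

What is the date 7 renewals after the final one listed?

Gaps: 6, 11, 16, 21, 26 days — each gap is 5 larger than the previous one.
Next gap: 31 days. Mon Oct 6 1997 + 31 days = Thu Nov 6 1997.
Next gap: 36 days. Thu Nov 6 1997 + 36 days = Fri Dec 12 1997.
Next gap: 41 days. Fri Dec 12 1997 + 41 days = Thu Jan 22 1998.
Next gap: 46 days. Thu Jan 22 1998 + 46 days = Mon Mar 9 1998.
Next gap: 51 days. Mon Mar 9 1998 + 51 days = Wed Apr 29 1998.
Next gap: 56 days. Wed Apr 29 1998 + 56 days = Wed Jun 24 1998.
Next gap: 61 days. Wed Jun 24 1998 + 61 days = Mon Aug 24 1998.

Mon Aug 24 1998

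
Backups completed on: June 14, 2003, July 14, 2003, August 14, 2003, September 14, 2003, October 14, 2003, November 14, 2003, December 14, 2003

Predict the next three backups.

The day-of-month is always 14 (30, 31, 31, 30, 31, 30 days between events).
So this recurs on the 14th of each month.
January 2004: January 14, 2004.
February 2004: February 14, 2004.
March 2004: March 14, 2004.

January 14, 2004; February 14, 2004; March 14, 2004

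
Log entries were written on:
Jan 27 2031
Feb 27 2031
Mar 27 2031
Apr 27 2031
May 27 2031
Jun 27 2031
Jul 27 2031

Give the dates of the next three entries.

The day-of-month is always 27 (31, 28, 31, 30, 31, 30 days between events).
So this recurs on the 27th of each month.
Next: August 2031 → Aug 27 2031.
September 2031: Sep 27 2031.
October 2031: Oct 27 2031.

Aug 27 2031, Sep 27 2031, Oct 27 2031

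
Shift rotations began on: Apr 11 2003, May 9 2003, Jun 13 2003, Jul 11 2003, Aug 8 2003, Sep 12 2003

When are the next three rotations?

These are Fridays at 28- or 35-day spacing (28, 35, 28, 28, 35).
The pattern: 2nd Friday of the month.
October 2003 — 2nd Friday is Oct 10 2003.
2nd Friday of November 2003: Nov 14 2003.
2nd Friday of December 2003: Dec 12 2003.

Oct 10 2003, Nov 14 2003, Dec 12 2003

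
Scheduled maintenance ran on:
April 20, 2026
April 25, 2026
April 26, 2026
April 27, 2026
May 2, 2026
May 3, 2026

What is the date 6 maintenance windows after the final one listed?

May 17, 2026

The gap pattern 5, 1, 1, 5, 1 repeats every 3 events.
These are the Mondays, Saturdays and Sundays of each week.
Next Monday: May 4, 2026.
Next Saturday: May 9, 2026.
The following Sunday is May 10, 2026.
The following Monday is May 11, 2026.
The following Saturday is May 16, 2026.
Next Sunday: May 17, 2026.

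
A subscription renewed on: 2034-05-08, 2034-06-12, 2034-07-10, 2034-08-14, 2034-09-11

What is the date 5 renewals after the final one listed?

2035-02-12

All dates are Mondays, 35, 28, 35, 28 days apart.
Specifically, the 2nd Monday of each month.
2nd Monday of October 2034: 2034-10-09.
November 2034 — 2nd Monday is 2034-11-13.
December 2034 — 2nd Monday is 2034-12-11.
January 2035 — 2nd Monday is 2035-01-08.
February 2035 — 2nd Monday is 2035-02-12.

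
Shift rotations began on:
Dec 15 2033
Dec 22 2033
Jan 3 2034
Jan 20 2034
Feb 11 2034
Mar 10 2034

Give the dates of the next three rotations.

Gaps: 7, 12, 17, 22, 27 days — each gap is 5 larger than the previous one.
Next gap: 32 days. Mar 10 2034 + 32 days = Apr 11 2034.
Next gap: 37 days. Apr 11 2034 + 37 days = May 18 2034.
Next gap: 42 days. May 18 2034 + 42 days = Jun 29 2034.

Apr 11 2034, May 18 2034, Jun 29 2034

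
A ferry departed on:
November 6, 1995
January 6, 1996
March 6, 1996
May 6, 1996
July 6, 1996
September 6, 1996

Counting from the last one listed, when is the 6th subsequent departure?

September 6, 1997

The day-of-month is always 6 (61, 60, 61, 61, 62 days between events).
So this recurs on the 6th of every 2 months.
November 1996: November 6, 1996.
Next: January 1997 → January 6, 1997.
Next: March 1997 → March 6, 1997.
May 1997: May 6, 1997.
July 1997: July 6, 1997.
Next: September 1997 → September 6, 1997.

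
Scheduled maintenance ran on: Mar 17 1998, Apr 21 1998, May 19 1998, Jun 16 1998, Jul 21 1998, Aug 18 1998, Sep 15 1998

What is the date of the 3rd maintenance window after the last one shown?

These are Tuesdays at 28- or 35-day spacing (35, 28, 28, 35, 28, 28).
The pattern: 3rd Tuesday of the month.
3rd Tuesday of October 1998: Oct 20 1998.
November 1998 — 3rd Tuesday is Nov 17 1998.
December 1998 — 3rd Tuesday is Dec 15 1998.

Dec 15 1998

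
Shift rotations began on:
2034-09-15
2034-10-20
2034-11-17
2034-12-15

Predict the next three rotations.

2035-01-19, 2035-02-16, 2035-03-16

All dates are Fridays, 35, 28, 28 days apart.
Specifically, the 3rd Friday of each month.
January 2035 — 3rd Friday is 2035-01-19.
3rd Friday of February 2035: 2035-02-16.
3rd Friday of March 2035: 2035-03-16.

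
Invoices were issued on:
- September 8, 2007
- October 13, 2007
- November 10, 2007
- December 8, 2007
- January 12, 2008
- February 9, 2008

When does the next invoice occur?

March 8, 2008

These are Saturdays at 28- or 35-day spacing (35, 28, 28, 35, 28).
The pattern: 2nd Saturday of the month.
March 2008 — 2nd Saturday is March 8, 2008.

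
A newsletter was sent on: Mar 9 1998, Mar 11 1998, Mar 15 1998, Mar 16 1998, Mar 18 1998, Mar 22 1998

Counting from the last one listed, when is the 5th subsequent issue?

The gap pattern 2, 4, 1, 2, 4 repeats every 3 events.
These are the Mondays, Wednesdays and Sundays of each week.
The following Monday is Mar 23 1998.
Next Wednesday: Mar 25 1998.
The following Sunday is Mar 29 1998.
Next Monday: Mar 30 1998.
The following Wednesday is Apr 1 1998.

Apr 1 1998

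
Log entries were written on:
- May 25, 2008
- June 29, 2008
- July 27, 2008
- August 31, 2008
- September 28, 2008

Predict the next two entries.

These are Sundays with 35, 28, 35, 28-day gaps.
Each is the final Sunday of its month — June 29, 2008 is past the 28th, so '4th Sunday' doesn't fit.
Last Sunday of October 2008: October 26, 2008.
Last Sunday of November 2008: November 30, 2008.

October 26, 2008; November 30, 2008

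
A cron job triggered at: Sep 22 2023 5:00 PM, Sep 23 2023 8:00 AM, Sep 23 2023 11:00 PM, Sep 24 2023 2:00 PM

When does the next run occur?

The interval is a steady 15 hours (15, 15, 15).
Sep 24 2023 2:00 PM + 15 h = Sep 25 2023 5:00 AM.

Sep 25 2023 5:00 AM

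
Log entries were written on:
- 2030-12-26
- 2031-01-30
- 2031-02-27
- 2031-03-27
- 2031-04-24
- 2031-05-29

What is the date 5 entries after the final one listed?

2031-10-30

Every date is a Thursday; gaps 35, 28, 28, 28, 35 days.
Each is the last Thursday of its month (at least one falls on the 29th or later, ruling out '4th Thursday').
Last Thursday of June 2031: 2031-06-26.
Last Thursday of July 2031: 2031-07-31.
August 2031 ends with Thursday 2031-08-28.
Last Thursday of September 2031: 2031-09-25.
October 2031 ends with Thursday 2031-10-30.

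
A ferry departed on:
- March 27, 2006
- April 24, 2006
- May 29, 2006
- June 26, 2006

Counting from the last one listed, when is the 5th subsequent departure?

November 27, 2006

These are Mondays with 28, 35, 28-day gaps.
Each is the final Monday of its month — May 29, 2006 is past the 28th, so '4th Monday' doesn't fit.
July 2006 ends with Monday July 31, 2006.
Last Monday of August 2006: August 28, 2006.
Last Monday of September 2006: September 25, 2006.
Last Monday of October 2006: October 30, 2006.
November 2006 ends with Monday November 27, 2006.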